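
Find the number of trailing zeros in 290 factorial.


floor(290/5) = 58
floor(290/25) = 11
floor(290/125) = 2
Total = 71

71 trailing zeros


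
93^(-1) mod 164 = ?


Use the extended Euclidean algorithm on (164, 93); each row r = 164*s + 93*t:
r=164, s=1, t=0
r=93, s=0, t=1
q=1: r=71, s=1, t=-1   [164*(1) + 93*(-1) = 71]
q=1: r=22, s=-1, t=2   [164*(-1) + 93*(2) = 22]
q=3: r=5, s=4, t=-7   [164*(4) + 93*(-7) = 5]
q=4: r=2, s=-17, t=30   [164*(-17) + 93*(30) = 2]
q=2: r=1, s=38, t=-67   [164*(38) + 93*(-67) = 1]
q=2: r=0, s=-93, t=164   [164*(-93) + 93*(164) = 0]
GCD = 1 with t = -67, so 93*(-67) ≡ 1 (mod 164)
Inverse = -67 mod 164 = 97
Check: 93 * 97 = 9021 ≡ 1 (mod 164)

93^(-1) ≡ 97 (mod 164)


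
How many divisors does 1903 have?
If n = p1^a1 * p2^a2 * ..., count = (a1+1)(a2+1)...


1903 = 11^1 × 173^1
d(1903) = (1+1) × (1+1) = 4

4 divisors


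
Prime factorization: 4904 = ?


4904 / 2 = 2452
2452 / 2 = 1226
1226 / 2 = 613
613 / 613 = 1
4904 = 2^3 × 613


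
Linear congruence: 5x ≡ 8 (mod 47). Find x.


GCD(5, 47) = 1, unique solution
a^(-1) mod 47 = 19
x = 19 * 8 mod 47 = 11

x ≡ 11 (mod 47)


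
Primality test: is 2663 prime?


Check divisors up to sqrt(2663) = 51.6043
No divisors found.
2663 is prime.

Yes, 2663 is prime


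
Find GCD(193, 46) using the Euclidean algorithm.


193 = 4 * 46 + 9
46 = 5 * 9 + 1
9 = 9 * 1 + 0
GCD = 1


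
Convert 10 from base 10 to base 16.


10 (base 10) = 10 (decimal)
10 (decimal) = A (base 16)


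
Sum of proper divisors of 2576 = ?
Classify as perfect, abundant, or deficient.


Proper divisors: 1, 2, 4, 7, 8, 14, 16, 23, 28, 46, 56, 92, 112, 161, 184, 322, 368, 644, 1288
Sum = 1 + 2 + 4 + 7 + 8 + 14 + 16 + 23 + 28 + 46 + 56 + 92 + 112 + 161 + 184 + 322 + 368 + 644 + 1288 = 3376
3376 > 2576 → abundant

s(2576) = 3376 (abundant)


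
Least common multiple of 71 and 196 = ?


GCD(71, 196) = 1
LCM = 71*196/1 = 13916/1 = 13916

LCM = 13916


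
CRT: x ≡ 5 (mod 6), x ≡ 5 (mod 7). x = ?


M = 6*7 = 42
M1 = M/6 = 7, M2 = M/7 = 6
M1^(-1) mod 6 = 1, M2^(-1) mod 7 = 6
x = 5*7*1 + 5*6*6 = 215
215 mod 42 = 5
Check: 5 mod 6 = 5 ✓, 5 mod 7 = 5 ✓

x ≡ 5 (mod 42)


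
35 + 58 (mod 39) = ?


35 + 58 = 93
93 mod 39 = 15


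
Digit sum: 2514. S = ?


2 + 5 + 1 + 4 = 12


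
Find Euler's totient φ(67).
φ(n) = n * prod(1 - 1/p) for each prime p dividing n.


67 = 67
Prime factors: 67
φ(67) = 67 × (1-1/67)
= 67 × 66/67 = 66

φ(67) = 66


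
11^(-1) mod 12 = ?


Use the extended Euclidean algorithm on (12, 11); each row r = 12*s + 11*t:
r=12, s=1, t=0
r=11, s=0, t=1
q=1: r=1, s=1, t=-1   [12*(1) + 11*(-1) = 1]
q=11: r=0, s=-11, t=12   [12*(-11) + 11*(12) = 0]
GCD = 1 with t = -1, so 11*(-1) ≡ 1 (mod 12)
Inverse = -1 mod 12 = 11
Check: 11 * 11 = 121 ≡ 1 (mod 12)

11^(-1) ≡ 11 (mod 12)


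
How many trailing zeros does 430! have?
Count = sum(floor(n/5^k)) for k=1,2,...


floor(430/5) = 86
floor(430/25) = 17
floor(430/125) = 3
Total = 106

106 trailing zeros


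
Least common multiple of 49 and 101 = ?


GCD(49, 101) = 1
LCM = 49*101/1 = 4949/1 = 4949

LCM = 4949


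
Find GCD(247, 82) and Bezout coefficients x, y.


Tabular extended Euclidean (each row: r = 247*s + 82*t):
r=247, s=1, t=0
r=82, s=0, t=1
q=3: r=1, s=1, t=-3   [247*(1) + 82*(-3) = 1]
q=82: r=0, s=-82, t=247   [247*(-82) + 82*(247) = 0]
GCD = 1; from the row with r=1: x=1, y=-3
Check: 247*(1) + 82*(-3) = 247 - 246 = 1

GCD = 1, x = 1, y = -3


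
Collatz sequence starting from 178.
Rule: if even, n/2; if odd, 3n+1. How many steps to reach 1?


178 → 89 → 268 → 134 → 67 → 202 → 101 → 304 → 152 → 76 → 38 → 19 → 58 → 29 → 88 → 44 → 22 → 11 → 34 → 17 → 52 → 26 → 13 → 40 → 20 → 10 → 5 → 16 → 8 → 4 → 2 → 1
Total steps = 31

31 steps


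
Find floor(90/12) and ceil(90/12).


90/12 = 7.5000
floor = 7
ceil = 8

floor = 7, ceil = 8


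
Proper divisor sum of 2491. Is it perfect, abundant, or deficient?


Proper divisors: 1, 47, 53
Sum = 1 + 47 + 53 = 101
101 < 2491 → deficient

s(2491) = 101 (deficient)


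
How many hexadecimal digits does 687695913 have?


687695913 in base 16 = 28FD6829
Number of digits = 8

8 digits (base 16)


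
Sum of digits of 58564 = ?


5 + 8 + 5 + 6 + 4 = 28


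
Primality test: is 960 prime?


960 / 2 = 480 (exact division)
960 is NOT prime.

No, 960 is not prime


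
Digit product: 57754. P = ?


5 × 7 × 7 × 5 × 4 = 4900


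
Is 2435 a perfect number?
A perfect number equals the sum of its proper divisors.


Proper divisors of 2435: 1, 5, 487
Sum = 1 + 5 + 487 = 493

No, 2435 is not perfect (493 ≠ 2435)


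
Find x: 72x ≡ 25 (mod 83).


GCD(72, 83) = 1, unique solution
a^(-1) mod 83 = 15
x = 15 * 25 mod 83 = 43

x ≡ 43 (mod 83)


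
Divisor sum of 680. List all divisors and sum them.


Divisors of 680: 1, 2, 4, 5, 8, 10, 17, 20, 34, 40, 68, 85, 136, 170, 340, 680
Sum = 1 + 2 + 4 + 5 + 8 + 10 + 17 + 20 + 34 + 40 + 68 + 85 + 136 + 170 + 340 + 680 = 1620

σ(680) = 1620


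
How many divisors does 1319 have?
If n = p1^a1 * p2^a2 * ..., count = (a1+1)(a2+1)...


1319 = 1319^1
d(1319) = (1+1) = 2

2 divisors


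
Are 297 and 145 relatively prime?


Euclidean algorithm:
297 = 2 * 145 + 7
145 = 20 * 7 + 5
7 = 1 * 5 + 2
5 = 2 * 2 + 1
2 = 2 * 1 + 0
GCD(297, 145) = 1

Yes, coprime (GCD = 1)


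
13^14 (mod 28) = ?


13^1 mod 28 = 13
13^2 mod 28 = 1
13^3 mod 28 = 13
13^4 mod 28 = 1
13^5 mod 28 = 13
13^6 mod 28 = 1
13^7 mod 28 = 13
13^8 mod 28 = 1
13^9 mod 28 = 13
13^10 mod 28 = 1
13^11 mod 28 = 13
13^12 mod 28 = 1
13^13 mod 28 = 13
13^14 mod 28 = 1


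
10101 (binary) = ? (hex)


10101 (base 2) = 21 (decimal)
21 (decimal) = 15 (base 16)


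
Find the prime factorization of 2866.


2866 / 2 = 1433
1433 / 1433 = 1
2866 = 2 × 1433


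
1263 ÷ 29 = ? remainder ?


1263 = 29 * 43 + 16
Check: 1247 + 16 = 1263

q = 43, r = 16


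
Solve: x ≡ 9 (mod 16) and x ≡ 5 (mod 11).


M = 16*11 = 176
M1 = M/16 = 11, M2 = M/11 = 16
M1^(-1) mod 16 = 3, M2^(-1) mod 11 = 9
x = 9*11*3 + 5*16*9 = 1017
1017 mod 176 = 137
Check: 137 mod 16 = 9 ✓, 137 mod 11 = 5 ✓

x ≡ 137 (mod 176)


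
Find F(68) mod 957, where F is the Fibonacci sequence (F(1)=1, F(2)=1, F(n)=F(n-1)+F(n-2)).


F(k) mod 957 for k=1..68:
1, 1, 2, 3, 5, 8, 13, 21, 34, 55, 89, 144, 233, 377, 610, 30, 640, 670, 353, 66, 419, 485, 904, 432, 379, 811, 233, 87, 320, 407, 727, 177, 904, 124, 71, 195, 266, 461, 727, 231, 1, 232, 233, 465, 698, 206, 904, 153, 100, 253, 353, 606, 2, 608, 610, 261, 871, 175, 89, 264, 353, 617, 13, 630, 643, 316, 2, 318
F(68) mod 957 = 318


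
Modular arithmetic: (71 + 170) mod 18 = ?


71 + 170 = 241
241 mod 18 = 7


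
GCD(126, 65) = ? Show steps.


126 = 1 * 65 + 61
65 = 1 * 61 + 4
61 = 15 * 4 + 1
4 = 4 * 1 + 0
GCD = 1


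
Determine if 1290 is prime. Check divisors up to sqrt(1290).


1290 / 2 = 645 (exact division)
1290 is NOT prime.

No, 1290 is not prime


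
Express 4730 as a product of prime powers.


4730 / 2 = 2365
2365 / 5 = 473
473 / 11 = 43
43 / 43 = 1
4730 = 2 × 5 × 11 × 43


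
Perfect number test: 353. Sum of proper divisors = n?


Proper divisors of 353: 1
Sum = 1 = 1

No, 353 is not perfect (1 ≠ 353)


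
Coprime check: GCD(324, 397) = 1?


Euclidean algorithm:
397 = 1 * 324 + 73
324 = 4 * 73 + 32
73 = 2 * 32 + 9
32 = 3 * 9 + 5
9 = 1 * 5 + 4
5 = 1 * 4 + 1
4 = 4 * 1 + 0
GCD(324, 397) = 1

Yes, coprime (GCD = 1)


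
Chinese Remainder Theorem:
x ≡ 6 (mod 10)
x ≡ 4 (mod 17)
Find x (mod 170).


M = 10*17 = 170
M1 = M/10 = 17, M2 = M/17 = 10
M1^(-1) mod 10 = 3, M2^(-1) mod 17 = 12
x = 6*17*3 + 4*10*12 = 786
786 mod 170 = 106
Check: 106 mod 10 = 6 ✓, 106 mod 17 = 4 ✓

x ≡ 106 (mod 170)


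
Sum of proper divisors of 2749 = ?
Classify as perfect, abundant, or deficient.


Proper divisors: 1
Sum = 1 = 1
1 < 2749 → deficient

s(2749) = 1 (deficient)


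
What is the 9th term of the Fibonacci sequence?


Sequence: 1, 1, 2, 3, 5, 8, 13, 21, 34
F(9) = 34


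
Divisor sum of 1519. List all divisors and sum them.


Divisors of 1519: 1, 7, 31, 49, 217, 1519
Sum = 1 + 7 + 31 + 49 + 217 + 1519 = 1824

σ(1519) = 1824


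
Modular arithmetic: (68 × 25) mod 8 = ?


68 × 25 = 1700
1700 mod 8 = 4


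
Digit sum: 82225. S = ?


8 + 2 + 2 + 2 + 5 = 19


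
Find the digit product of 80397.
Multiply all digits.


8 × 0 × 3 × 9 × 7 = 0


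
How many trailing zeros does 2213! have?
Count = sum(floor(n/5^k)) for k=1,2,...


floor(2213/5) = 442
floor(2213/25) = 88
floor(2213/125) = 17
floor(2213/625) = 3
Total = 550

550 trailing zeros


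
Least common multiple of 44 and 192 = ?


GCD(44, 192) = 4
LCM = 44*192/4 = 8448/4 = 2112

LCM = 2112


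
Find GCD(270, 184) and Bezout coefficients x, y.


Tabular extended Euclidean (each row: r = 270*s + 184*t):
r=270, s=1, t=0
r=184, s=0, t=1
q=1: r=86, s=1, t=-1   [270*(1) + 184*(-1) = 86]
q=2: r=12, s=-2, t=3   [270*(-2) + 184*(3) = 12]
q=7: r=2, s=15, t=-22   [270*(15) + 184*(-22) = 2]
q=6: r=0, s=-92, t=135   [270*(-92) + 184*(135) = 0]
GCD = 2; from the row with r=2: x=15, y=-22
Check: 270*(15) + 184*(-22) = 4050 - 4048 = 2

GCD = 2, x = 15, y = -22


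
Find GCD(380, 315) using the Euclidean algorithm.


380 = 1 * 315 + 65
315 = 4 * 65 + 55
65 = 1 * 55 + 10
55 = 5 * 10 + 5
10 = 2 * 5 + 0
GCD = 5


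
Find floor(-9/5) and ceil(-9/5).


-9/5 = -1.8000
floor = -2
ceil = -1

floor = -2, ceil = -1


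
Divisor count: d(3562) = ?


3562 = 2^1 × 13^1 × 137^1
d(3562) = (1+1) × (1+1) × (1+1) = 8

8 divisors


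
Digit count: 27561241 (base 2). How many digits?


27561241 in base 2 = 1101001001000110100011001
Number of digits = 25

25 digits (base 2)


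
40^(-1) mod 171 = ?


Use the extended Euclidean algorithm on (171, 40); each row r = 171*s + 40*t:
r=171, s=1, t=0
r=40, s=0, t=1
q=4: r=11, s=1, t=-4   [171*(1) + 40*(-4) = 11]
q=3: r=7, s=-3, t=13   [171*(-3) + 40*(13) = 7]
q=1: r=4, s=4, t=-17   [171*(4) + 40*(-17) = 4]
q=1: r=3, s=-7, t=30   [171*(-7) + 40*(30) = 3]
q=1: r=1, s=11, t=-47   [171*(11) + 40*(-47) = 1]
q=3: r=0, s=-40, t=171   [171*(-40) + 40*(171) = 0]
GCD = 1 with t = -47, so 40*(-47) ≡ 1 (mod 171)
Inverse = -47 mod 171 = 124
Check: 40 * 124 = 4960 ≡ 1 (mod 171)

40^(-1) ≡ 124 (mod 171)


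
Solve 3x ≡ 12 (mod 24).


GCD(3, 24) = 3 divides 12
Divide: 1x ≡ 4 (mod 8)
x ≡ 4 (mod 8)


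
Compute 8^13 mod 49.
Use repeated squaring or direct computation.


8^1 mod 49 = 8
8^2 mod 49 = 15
8^3 mod 49 = 22
8^4 mod 49 = 29
8^5 mod 49 = 36
8^6 mod 49 = 43
8^7 mod 49 = 1
8^8 mod 49 = 8
8^9 mod 49 = 15
8^10 mod 49 = 22
8^11 mod 49 = 29
8^12 mod 49 = 36
8^13 mod 49 = 43


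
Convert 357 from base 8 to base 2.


357 (base 8) = 239 (decimal)
239 (decimal) = 11101111 (base 2)


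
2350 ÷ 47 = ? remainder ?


2350 = 47 * 50 + 0
Check: 2350 + 0 = 2350

q = 50, r = 0


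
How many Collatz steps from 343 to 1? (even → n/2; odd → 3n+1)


343 → 1030 → 515 → 1546 → 773 → 2320 → 1160 → 580 → 290 → 145 → 436 → 218 → 109 → 328 → 164 → 82 → 41 → 124 → 62 → 31 → 94 → 47 → 142 → 71 → 214 → 107 → 322 → 161 → 484 → 242 → 121 → 364 → 182 → 91 → 274 → 137 → 412 → 206 → 103 → 310 → 155 → 466 → 233 → 700 → 350 → 175 → 526 → 263 → 790 → 395 → 1186 → 593 → 1780 → 890 → 445 → 1336 → 668 → 334 → 167 → 502 → 251 → 754 → 377 → 1132 → 566 → 283 → 850 → 425 → 1276 → 638 → 319 → 958 → 479 → 1438 → 719 → 2158 → 1079 → 3238 → 1619 → 4858 → 2429 → 7288 → 3644 → 1822 → 911 → 2734 → 1367 → 4102 → 2051 → 6154 → 3077 → 9232 → 4616 → 2308 → 1154 → 577 → 1732 → 866 → 433 → 1300 → 650 → 325 → 976 → 488 → 244 → 122 → 61 → 184 → 92 → 46 → 23 → 70 → 35 → 106 → 53 → 160 → 80 → 40 → 20 → 10 → 5 → 16 → 8 → 4 → 2 → 1
Total steps = 125

125 steps


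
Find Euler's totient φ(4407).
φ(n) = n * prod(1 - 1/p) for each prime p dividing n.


4407 = 3 × 13 × 113
Prime factors: 3, 13, 113
φ(4407) = 4407 × (1-1/3) × (1-1/13) × (1-1/113)
= 4407 × 2/3 × 12/13 × 112/113 = 2688

φ(4407) = 2688


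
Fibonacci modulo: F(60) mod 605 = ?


F(k) mod 605 for k=1..60:
1, 1, 2, 3, 5, 8, 13, 21, 34, 55, 89, 144, 233, 377, 5, 382, 387, 164, 551, 110, 56, 166, 222, 388, 5, 393, 398, 186, 584, 165, 144, 309, 453, 157, 5, 162, 167, 329, 496, 220, 111, 331, 442, 168, 5, 173, 178, 351, 529, 275, 199, 474, 68, 542, 5, 547, 552, 494, 441, 330
F(60) mod 605 = 330


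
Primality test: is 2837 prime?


Check divisors up to sqrt(2837) = 53.2635
No divisors found.
2837 is prime.

Yes, 2837 is prime


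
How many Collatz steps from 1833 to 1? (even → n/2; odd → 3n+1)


1833 → 5500 → 2750 → 1375 → 4126 → 2063 → 6190 → 3095 → 9286 → 4643 → 13930 → 6965 → 20896 → 10448 → 5224 → 2612 → 1306 → 653 → 1960 → 980 → 490 → 245 → 736 → 368 → 184 → 92 → 46 → 23 → 70 → 35 → 106 → 53 → 160 → 80 → 40 → 20 → 10 → 5 → 16 → 8 → 4 → 2 → 1
Total steps = 42

42 steps


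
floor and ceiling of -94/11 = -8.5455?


-94/11 = -8.5455
floor = -9
ceil = -8

floor = -9, ceil = -8


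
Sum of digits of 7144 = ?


7 + 1 + 4 + 4 = 16


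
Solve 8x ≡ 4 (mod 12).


GCD(8, 12) = 4 divides 4
Divide: 2x ≡ 1 (mod 3)
x ≡ 2 (mod 3)


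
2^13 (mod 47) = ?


2^1 mod 47 = 2
2^2 mod 47 = 4
2^3 mod 47 = 8
2^4 mod 47 = 16
2^5 mod 47 = 32
2^6 mod 47 = 17
2^7 mod 47 = 34
2^8 mod 47 = 21
2^9 mod 47 = 42
2^10 mod 47 = 37
2^11 mod 47 = 27
2^12 mod 47 = 7
2^13 mod 47 = 14


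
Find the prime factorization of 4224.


4224 / 2 = 2112
2112 / 2 = 1056
1056 / 2 = 528
528 / 2 = 264
264 / 2 = 132
132 / 2 = 66
66 / 2 = 33
33 / 3 = 11
11 / 11 = 1
4224 = 2^7 × 3 × 11


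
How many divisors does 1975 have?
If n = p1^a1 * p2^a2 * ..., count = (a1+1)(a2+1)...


1975 = 5^2 × 79^1
d(1975) = (2+1) × (1+1) = 6

6 divisors


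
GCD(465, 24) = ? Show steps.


465 = 19 * 24 + 9
24 = 2 * 9 + 6
9 = 1 * 6 + 3
6 = 2 * 3 + 0
GCD = 3


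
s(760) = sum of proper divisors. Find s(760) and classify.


Proper divisors: 1, 2, 4, 5, 8, 10, 19, 20, 38, 40, 76, 95, 152, 190, 380
Sum = 1 + 2 + 4 + 5 + 8 + 10 + 19 + 20 + 38 + 40 + 76 + 95 + 152 + 190 + 380 = 1040
1040 > 760 → abundant

s(760) = 1040 (abundant)


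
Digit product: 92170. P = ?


9 × 2 × 1 × 7 × 0 = 0


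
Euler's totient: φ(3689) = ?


3689 = 7 × 17 × 31
Prime factors: 7, 17, 31
φ(3689) = 3689 × (1-1/7) × (1-1/17) × (1-1/31)
= 3689 × 6/7 × 16/17 × 30/31 = 2880

φ(3689) = 2880


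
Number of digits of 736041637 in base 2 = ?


736041637 in base 2 = 101011110111110001101010100101
Number of digits = 30

30 digits (base 2)


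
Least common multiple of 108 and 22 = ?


GCD(108, 22) = 2
LCM = 108*22/2 = 2376/2 = 1188

LCM = 1188


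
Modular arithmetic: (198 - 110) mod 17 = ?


198 - 110 = 88
88 mod 17 = 3


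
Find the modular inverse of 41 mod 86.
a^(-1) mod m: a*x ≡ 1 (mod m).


Use the extended Euclidean algorithm on (86, 41); each row r = 86*s + 41*t:
r=86, s=1, t=0
r=41, s=0, t=1
q=2: r=4, s=1, t=-2   [86*(1) + 41*(-2) = 4]
q=10: r=1, s=-10, t=21   [86*(-10) + 41*(21) = 1]
q=4: r=0, s=41, t=-86   [86*(41) + 41*(-86) = 0]
GCD = 1 with t = 21, so 41*(21) ≡ 1 (mod 86)
Inverse = 21 mod 86 = 21
Check: 41 * 21 = 861 ≡ 1 (mod 86)

41^(-1) ≡ 21 (mod 86)


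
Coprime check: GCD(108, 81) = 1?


Euclidean algorithm:
108 = 1 * 81 + 27
81 = 3 * 27 + 0
GCD(108, 81) = 27

No, not coprime (GCD = 27)


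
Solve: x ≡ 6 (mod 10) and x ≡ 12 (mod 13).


M = 10*13 = 130
M1 = M/10 = 13, M2 = M/13 = 10
M1^(-1) mod 10 = 7, M2^(-1) mod 13 = 4
x = 6*13*7 + 12*10*4 = 1026
1026 mod 130 = 116
Check: 116 mod 10 = 6 ✓, 116 mod 13 = 12 ✓

x ≡ 116 (mod 130)


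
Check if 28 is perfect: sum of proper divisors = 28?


Proper divisors of 28: 1, 2, 4, 7, 14
Sum = 1 + 2 + 4 + 7 + 14 = 28

Yes, 28 is perfect (28 = 28)


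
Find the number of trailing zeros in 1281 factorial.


floor(1281/5) = 256
floor(1281/25) = 51
floor(1281/125) = 10
floor(1281/625) = 2
Total = 319

319 trailing zeros


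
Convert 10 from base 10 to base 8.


10 (base 10) = 10 (decimal)
10 (decimal) = 12 (base 8)


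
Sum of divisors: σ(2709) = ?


Divisors of 2709: 1, 3, 7, 9, 21, 43, 63, 129, 301, 387, 903, 2709
Sum = 1 + 3 + 7 + 9 + 21 + 43 + 63 + 129 + 301 + 387 + 903 + 2709 = 4576

σ(2709) = 4576


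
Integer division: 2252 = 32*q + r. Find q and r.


2252 = 32 * 70 + 12
Check: 2240 + 12 = 2252

q = 70, r = 12


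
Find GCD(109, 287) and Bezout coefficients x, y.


Tabular extended Euclidean (each row: r = 109*s + 287*t):
r=109, s=1, t=0
r=287, s=0, t=1
q=0: r=109, s=1, t=0   [109*(1) + 287*(0) = 109]
q=2: r=69, s=-2, t=1   [109*(-2) + 287*(1) = 69]
q=1: r=40, s=3, t=-1   [109*(3) + 287*(-1) = 40]
q=1: r=29, s=-5, t=2   [109*(-5) + 287*(2) = 29]
q=1: r=11, s=8, t=-3   [109*(8) + 287*(-3) = 11]
q=2: r=7, s=-21, t=8   [109*(-21) + 287*(8) = 7]
q=1: r=4, s=29, t=-11   [109*(29) + 287*(-11) = 4]
q=1: r=3, s=-50, t=19   [109*(-50) + 287*(19) = 3]
q=1: r=1, s=79, t=-30   [109*(79) + 287*(-30) = 1]
q=3: r=0, s=-287, t=109   [109*(-287) + 287*(109) = 0]
GCD = 1; from the row with r=1: x=79, y=-30
Check: 109*(79) + 287*(-30) = 8611 - 8610 = 1

GCD = 1, x = 79, y = -30


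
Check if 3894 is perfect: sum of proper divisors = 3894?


Proper divisors of 3894: 1, 2, 3, 6, 11, 22, 33, 59, 66, 118, 177, 354, 649, 1298, 1947
Sum = 1 + 2 + 3 + 6 + 11 + 22 + 33 + 59 + 66 + 118 + 177 + 354 + 649 + 1298 + 1947 = 4746

No, 3894 is not perfect (4746 ≠ 3894)


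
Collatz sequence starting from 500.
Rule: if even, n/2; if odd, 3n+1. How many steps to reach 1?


500 → 250 → 125 → 376 → 188 → 94 → 47 → 142 → 71 → 214 → 107 → 322 → 161 → 484 → 242 → 121 → 364 → 182 → 91 → 274 → 137 → 412 → 206 → 103 → 310 → 155 → 466 → 233 → 700 → 350 → 175 → 526 → 263 → 790 → 395 → 1186 → 593 → 1780 → 890 → 445 → 1336 → 668 → 334 → 167 → 502 → 251 → 754 → 377 → 1132 → 566 → 283 → 850 → 425 → 1276 → 638 → 319 → 958 → 479 → 1438 → 719 → 2158 → 1079 → 3238 → 1619 → 4858 → 2429 → 7288 → 3644 → 1822 → 911 → 2734 → 1367 → 4102 → 2051 → 6154 → 3077 → 9232 → 4616 → 2308 → 1154 → 577 → 1732 → 866 → 433 → 1300 → 650 → 325 → 976 → 488 → 244 → 122 → 61 → 184 → 92 → 46 → 23 → 70 → 35 → 106 → 53 → 160 → 80 → 40 → 20 → 10 → 5 → 16 → 8 → 4 → 2 → 1
Total steps = 110

110 steps


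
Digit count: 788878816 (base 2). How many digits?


788878816 in base 2 = 101111000001010101010111100000
Number of digits = 30

30 digits (base 2)


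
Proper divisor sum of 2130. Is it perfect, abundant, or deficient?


Proper divisors: 1, 2, 3, 5, 6, 10, 15, 30, 71, 142, 213, 355, 426, 710, 1065
Sum = 1 + 2 + 3 + 5 + 6 + 10 + 15 + 30 + 71 + 142 + 213 + 355 + 426 + 710 + 1065 = 3054
3054 > 2130 → abundant

s(2130) = 3054 (abundant)


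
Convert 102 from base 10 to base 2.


102 (base 10) = 102 (decimal)
102 (decimal) = 1100110 (base 2)


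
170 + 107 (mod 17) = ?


170 + 107 = 277
277 mod 17 = 5


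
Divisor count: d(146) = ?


146 = 2^1 × 73^1
d(146) = (1+1) × (1+1) = 4

4 divisors


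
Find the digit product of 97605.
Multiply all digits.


9 × 7 × 6 × 0 × 5 = 0


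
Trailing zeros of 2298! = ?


floor(2298/5) = 459
floor(2298/25) = 91
floor(2298/125) = 18
floor(2298/625) = 3
Total = 571

571 trailing zeros


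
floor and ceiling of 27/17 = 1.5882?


27/17 = 1.5882
floor = 1
ceil = 2

floor = 1, ceil = 2


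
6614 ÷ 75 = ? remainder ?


6614 = 75 * 88 + 14
Check: 6600 + 14 = 6614

q = 88, r = 14


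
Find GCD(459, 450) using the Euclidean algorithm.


459 = 1 * 450 + 9
450 = 50 * 9 + 0
GCD = 9


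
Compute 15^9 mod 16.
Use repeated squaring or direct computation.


15^1 mod 16 = 15
15^2 mod 16 = 1
15^3 mod 16 = 15
15^4 mod 16 = 1
15^5 mod 16 = 15
15^6 mod 16 = 1
15^7 mod 16 = 15
15^8 mod 16 = 1
15^9 mod 16 = 15


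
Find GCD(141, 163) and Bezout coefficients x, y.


Tabular extended Euclidean (each row: r = 141*s + 163*t):
r=141, s=1, t=0
r=163, s=0, t=1
q=0: r=141, s=1, t=0   [141*(1) + 163*(0) = 141]
q=1: r=22, s=-1, t=1   [141*(-1) + 163*(1) = 22]
q=6: r=9, s=7, t=-6   [141*(7) + 163*(-6) = 9]
q=2: r=4, s=-15, t=13   [141*(-15) + 163*(13) = 4]
q=2: r=1, s=37, t=-32   [141*(37) + 163*(-32) = 1]
q=4: r=0, s=-163, t=141   [141*(-163) + 163*(141) = 0]
GCD = 1; from the row with r=1: x=37, y=-32
Check: 141*(37) + 163*(-32) = 5217 - 5216 = 1

GCD = 1, x = 37, y = -32


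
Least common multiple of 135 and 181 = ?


GCD(135, 181) = 1
LCM = 135*181/1 = 24435/1 = 24435

LCM = 24435


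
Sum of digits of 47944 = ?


4 + 7 + 9 + 4 + 4 = 28


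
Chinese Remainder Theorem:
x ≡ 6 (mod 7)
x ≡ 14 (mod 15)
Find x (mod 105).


M = 7*15 = 105
M1 = M/7 = 15, M2 = M/15 = 7
M1^(-1) mod 7 = 1, M2^(-1) mod 15 = 13
x = 6*15*1 + 14*7*13 = 1364
1364 mod 105 = 104
Check: 104 mod 7 = 6 ✓, 104 mod 15 = 14 ✓

x ≡ 104 (mod 105)


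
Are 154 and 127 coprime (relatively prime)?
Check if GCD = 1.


Euclidean algorithm:
154 = 1 * 127 + 27
127 = 4 * 27 + 19
27 = 1 * 19 + 8
19 = 2 * 8 + 3
8 = 2 * 3 + 2
3 = 1 * 2 + 1
2 = 2 * 1 + 0
GCD(154, 127) = 1

Yes, coprime (GCD = 1)


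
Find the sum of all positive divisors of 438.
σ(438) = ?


Divisors of 438: 1, 2, 3, 6, 73, 146, 219, 438
Sum = 1 + 2 + 3 + 6 + 73 + 146 + 219 + 438 = 888

σ(438) = 888


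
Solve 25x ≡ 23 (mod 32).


GCD(25, 32) = 1, unique solution
a^(-1) mod 32 = 9
x = 9 * 23 mod 32 = 15

x ≡ 15 (mod 32)


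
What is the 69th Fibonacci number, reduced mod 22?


F(k) mod 22 for k=1..69:
1, 1, 2, 3, 5, 8, 13, 21, 12, 11, 1, 12, 13, 3, 16, 19, 13, 10, 1, 11, 12, 1, 13, 14, 5, 19, 2, 21, 1, 0, 1, 1, 2, 3, 5, 8, 13, 21, 12, 11, 1, 12, 13, 3, 16, 19, 13, 10, 1, 11, 12, 1, 13, 14, 5, 19, 2, 21, 1, 0, 1, 1, 2, 3, 5, 8, 13, 21, 12
F(69) mod 22 = 12


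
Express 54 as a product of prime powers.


54 / 2 = 27
27 / 3 = 9
9 / 3 = 3
3 / 3 = 1
54 = 2 × 3^3


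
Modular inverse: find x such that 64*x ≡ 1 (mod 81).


Use the extended Euclidean algorithm on (81, 64); each row r = 81*s + 64*t:
r=81, s=1, t=0
r=64, s=0, t=1
q=1: r=17, s=1, t=-1   [81*(1) + 64*(-1) = 17]
q=3: r=13, s=-3, t=4   [81*(-3) + 64*(4) = 13]
q=1: r=4, s=4, t=-5   [81*(4) + 64*(-5) = 4]
q=3: r=1, s=-15, t=19   [81*(-15) + 64*(19) = 1]
q=4: r=0, s=64, t=-81   [81*(64) + 64*(-81) = 0]
GCD = 1 with t = 19, so 64*(19) ≡ 1 (mod 81)
Inverse = 19 mod 81 = 19
Check: 64 * 19 = 1216 ≡ 1 (mod 81)

64^(-1) ≡ 19 (mod 81)


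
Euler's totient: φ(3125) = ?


3125 = 5^5
Prime factors: 5
φ(3125) = 3125 × (1-1/5)
= 3125 × 4/5 = 2500

φ(3125) = 2500


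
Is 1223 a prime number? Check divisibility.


Check divisors up to sqrt(1223) = 34.9714
No divisors found.
1223 is prime.

Yes, 1223 is prime


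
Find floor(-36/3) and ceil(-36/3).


-36/3 = -12.0000
floor = -12
ceil = -12

floor = -12, ceil = -12


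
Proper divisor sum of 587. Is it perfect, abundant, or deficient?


Proper divisors: 1
Sum = 1 = 1
1 < 587 → deficient

s(587) = 1 (deficient)


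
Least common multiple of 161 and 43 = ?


GCD(161, 43) = 1
LCM = 161*43/1 = 6923/1 = 6923

LCM = 6923


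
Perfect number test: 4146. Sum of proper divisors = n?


Proper divisors of 4146: 1, 2, 3, 6, 691, 1382, 2073
Sum = 1 + 2 + 3 + 6 + 691 + 1382 + 2073 = 4158

No, 4146 is not perfect (4158 ≠ 4146)


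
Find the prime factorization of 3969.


3969 / 3 = 1323
1323 / 3 = 441
441 / 3 = 147
147 / 3 = 49
49 / 7 = 7
7 / 7 = 1
3969 = 3^4 × 7^2


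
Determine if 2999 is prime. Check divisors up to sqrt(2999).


Check divisors up to sqrt(2999) = 54.7631
No divisors found.
2999 is prime.

Yes, 2999 is prime


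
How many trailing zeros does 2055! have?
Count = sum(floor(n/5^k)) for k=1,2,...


floor(2055/5) = 411
floor(2055/25) = 82
floor(2055/125) = 16
floor(2055/625) = 3
Total = 512

512 trailing zeros


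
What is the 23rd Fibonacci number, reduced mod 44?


F(k) mod 44 for k=1..23:
1, 1, 2, 3, 5, 8, 13, 21, 34, 11, 1, 12, 13, 25, 38, 19, 13, 32, 1, 33, 34, 23, 13
F(23) mod 44 = 13


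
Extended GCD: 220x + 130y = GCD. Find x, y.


Tabular extended Euclidean (each row: r = 220*s + 130*t):
r=220, s=1, t=0
r=130, s=0, t=1
q=1: r=90, s=1, t=-1   [220*(1) + 130*(-1) = 90]
q=1: r=40, s=-1, t=2   [220*(-1) + 130*(2) = 40]
q=2: r=10, s=3, t=-5   [220*(3) + 130*(-5) = 10]
q=4: r=0, s=-13, t=22   [220*(-13) + 130*(22) = 0]
GCD = 10; from the row with r=10: x=3, y=-5
Check: 220*(3) + 130*(-5) = 660 - 650 = 10

GCD = 10, x = 3, y = -5


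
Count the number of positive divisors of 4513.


4513 = 4513^1
d(4513) = (1+1) = 2

2 divisors


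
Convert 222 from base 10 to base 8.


222 (base 10) = 222 (decimal)
222 (decimal) = 336 (base 8)


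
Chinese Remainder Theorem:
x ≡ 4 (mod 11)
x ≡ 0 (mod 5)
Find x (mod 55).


M = 11*5 = 55
M1 = M/11 = 5, M2 = M/5 = 11
M1^(-1) mod 11 = 9, M2^(-1) mod 5 = 1
x = 4*5*9 + 0*11*1 = 180
180 mod 55 = 15
Check: 15 mod 11 = 4 ✓, 15 mod 5 = 0 ✓

x ≡ 15 (mod 55)


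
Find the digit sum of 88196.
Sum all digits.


8 + 8 + 1 + 9 + 6 = 32


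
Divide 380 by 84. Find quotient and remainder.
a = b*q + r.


380 = 84 * 4 + 44
Check: 336 + 44 = 380

q = 4, r = 44


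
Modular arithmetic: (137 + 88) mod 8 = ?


137 + 88 = 225
225 mod 8 = 1


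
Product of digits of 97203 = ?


9 × 7 × 2 × 0 × 3 = 0


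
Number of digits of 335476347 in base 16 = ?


335476347 in base 16 = 13FEF67B
Number of digits = 8

8 digits (base 16)


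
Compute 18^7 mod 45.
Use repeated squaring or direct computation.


18^1 mod 45 = 18
18^2 mod 45 = 9
18^3 mod 45 = 27
18^4 mod 45 = 36
18^5 mod 45 = 18
18^6 mod 45 = 9
18^7 mod 45 = 27


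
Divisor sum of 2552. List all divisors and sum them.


Divisors of 2552: 1, 2, 4, 8, 11, 22, 29, 44, 58, 88, 116, 232, 319, 638, 1276, 2552
Sum = 1 + 2 + 4 + 8 + 11 + 22 + 29 + 44 + 58 + 88 + 116 + 232 + 319 + 638 + 1276 + 2552 = 5400

σ(2552) = 5400


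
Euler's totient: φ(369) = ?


369 = 3^2 × 41
Prime factors: 3, 41
φ(369) = 369 × (1-1/3) × (1-1/41)
= 369 × 2/3 × 40/41 = 240

φ(369) = 240


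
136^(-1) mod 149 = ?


Use the extended Euclidean algorithm on (149, 136); each row r = 149*s + 136*t:
r=149, s=1, t=0
r=136, s=0, t=1
q=1: r=13, s=1, t=-1   [149*(1) + 136*(-1) = 13]
q=10: r=6, s=-10, t=11   [149*(-10) + 136*(11) = 6]
q=2: r=1, s=21, t=-23   [149*(21) + 136*(-23) = 1]
q=6: r=0, s=-136, t=149   [149*(-136) + 136*(149) = 0]
GCD = 1 with t = -23, so 136*(-23) ≡ 1 (mod 149)
Inverse = -23 mod 149 = 126
Check: 136 * 126 = 17136 ≡ 1 (mod 149)

136^(-1) ≡ 126 (mod 149)


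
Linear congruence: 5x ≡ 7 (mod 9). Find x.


GCD(5, 9) = 1, unique solution
a^(-1) mod 9 = 2
x = 2 * 7 mod 9 = 5

x ≡ 5 (mod 9)


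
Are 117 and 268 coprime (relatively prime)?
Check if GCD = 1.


Euclidean algorithm:
268 = 2 * 117 + 34
117 = 3 * 34 + 15
34 = 2 * 15 + 4
15 = 3 * 4 + 3
4 = 1 * 3 + 1
3 = 3 * 1 + 0
GCD(117, 268) = 1

Yes, coprime (GCD = 1)


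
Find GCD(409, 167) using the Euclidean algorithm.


409 = 2 * 167 + 75
167 = 2 * 75 + 17
75 = 4 * 17 + 7
17 = 2 * 7 + 3
7 = 2 * 3 + 1
3 = 3 * 1 + 0
GCD = 1


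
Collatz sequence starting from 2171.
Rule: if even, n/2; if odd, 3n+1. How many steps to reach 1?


2171 → 6514 → 3257 → 9772 → 4886 → 2443 → 7330 → 3665 → 10996 → 5498 → 2749 → 8248 → 4124 → 2062 → 1031 → 3094 → 1547 → 4642 → 2321 → 6964 → 3482 → 1741 → 5224 → 2612 → 1306 → 653 → 1960 → 980 → 490 → 245 → 736 → 368 → 184 → 92 → 46 → 23 → 70 → 35 → 106 → 53 → 160 → 80 → 40 → 20 → 10 → 5 → 16 → 8 → 4 → 2 → 1
Total steps = 50

50 steps


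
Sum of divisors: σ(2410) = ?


Divisors of 2410: 1, 2, 5, 10, 241, 482, 1205, 2410
Sum = 1 + 2 + 5 + 10 + 241 + 482 + 1205 + 2410 = 4356

σ(2410) = 4356


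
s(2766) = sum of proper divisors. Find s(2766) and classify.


Proper divisors: 1, 2, 3, 6, 461, 922, 1383
Sum = 1 + 2 + 3 + 6 + 461 + 922 + 1383 = 2778
2778 > 2766 → abundant

s(2766) = 2778 (abundant)


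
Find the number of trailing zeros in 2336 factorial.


floor(2336/5) = 467
floor(2336/25) = 93
floor(2336/125) = 18
floor(2336/625) = 3
Total = 581

581 trailing zeros


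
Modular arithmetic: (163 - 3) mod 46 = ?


163 - 3 = 160
160 mod 46 = 22


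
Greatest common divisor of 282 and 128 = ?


282 = 2 * 128 + 26
128 = 4 * 26 + 24
26 = 1 * 24 + 2
24 = 12 * 2 + 0
GCD = 2


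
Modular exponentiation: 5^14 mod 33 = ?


5^1 mod 33 = 5
5^2 mod 33 = 25
5^3 mod 33 = 26
5^4 mod 33 = 31
5^5 mod 33 = 23
5^6 mod 33 = 16
5^7 mod 33 = 14
5^8 mod 33 = 4
5^9 mod 33 = 20
5^10 mod 33 = 1
5^11 mod 33 = 5
5^12 mod 33 = 25
5^13 mod 33 = 26
5^14 mod 33 = 31


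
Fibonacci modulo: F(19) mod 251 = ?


F(k) mod 251 for k=1..19:
1, 1, 2, 3, 5, 8, 13, 21, 34, 55, 89, 144, 233, 126, 108, 234, 91, 74, 165
F(19) mod 251 = 165


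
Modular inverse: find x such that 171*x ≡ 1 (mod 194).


Use the extended Euclidean algorithm on (194, 171); each row r = 194*s + 171*t:
r=194, s=1, t=0
r=171, s=0, t=1
q=1: r=23, s=1, t=-1   [194*(1) + 171*(-1) = 23]
q=7: r=10, s=-7, t=8   [194*(-7) + 171*(8) = 10]
q=2: r=3, s=15, t=-17   [194*(15) + 171*(-17) = 3]
q=3: r=1, s=-52, t=59   [194*(-52) + 171*(59) = 1]
q=3: r=0, s=171, t=-194   [194*(171) + 171*(-194) = 0]
GCD = 1 with t = 59, so 171*(59) ≡ 1 (mod 194)
Inverse = 59 mod 194 = 59
Check: 171 * 59 = 10089 ≡ 1 (mod 194)

171^(-1) ≡ 59 (mod 194)


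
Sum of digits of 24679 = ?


2 + 4 + 6 + 7 + 9 = 28


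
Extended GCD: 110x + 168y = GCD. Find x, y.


Tabular extended Euclidean (each row: r = 110*s + 168*t):
r=110, s=1, t=0
r=168, s=0, t=1
q=0: r=110, s=1, t=0   [110*(1) + 168*(0) = 110]
q=1: r=58, s=-1, t=1   [110*(-1) + 168*(1) = 58]
q=1: r=52, s=2, t=-1   [110*(2) + 168*(-1) = 52]
q=1: r=6, s=-3, t=2   [110*(-3) + 168*(2) = 6]
q=8: r=4, s=26, t=-17   [110*(26) + 168*(-17) = 4]
q=1: r=2, s=-29, t=19   [110*(-29) + 168*(19) = 2]
q=2: r=0, s=84, t=-55   [110*(84) + 168*(-55) = 0]
GCD = 2; from the row with r=2: x=-29, y=19
Check: 110*(-29) + 168*(19) = -3190 + 3192 = 2

GCD = 2, x = -29, y = 19


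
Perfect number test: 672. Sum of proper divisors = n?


Proper divisors of 672: 1, 2, 3, 4, 6, 7, 8, 12, 14, 16, 21, 24, 28, 32, 42, 48, 56, 84, 96, 112, 168, 224, 336
Sum = 1 + 2 + 3 + 4 + 6 + 7 + 8 + 12 + 14 + 16 + 21 + 24 + 28 + 32 + 42 + 48 + 56 + 84 + 96 + 112 + 168 + 224 + 336 = 1344

No, 672 is not perfect (1344 ≠ 672)


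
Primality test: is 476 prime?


476 / 2 = 238 (exact division)
476 is NOT prime.

No, 476 is not prime


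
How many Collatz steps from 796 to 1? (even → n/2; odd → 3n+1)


796 → 398 → 199 → 598 → 299 → 898 → 449 → 1348 → 674 → 337 → 1012 → 506 → 253 → 760 → 380 → 190 → 95 → 286 → 143 → 430 → 215 → 646 → 323 → 970 → 485 → 1456 → 728 → 364 → 182 → 91 → 274 → 137 → 412 → 206 → 103 → 310 → 155 → 466 → 233 → 700 → 350 → 175 → 526 → 263 → 790 → 395 → 1186 → 593 → 1780 → 890 → 445 → 1336 → 668 → 334 → 167 → 502 → 251 → 754 → 377 → 1132 → 566 → 283 → 850 → 425 → 1276 → 638 → 319 → 958 → 479 → 1438 → 719 → 2158 → 1079 → 3238 → 1619 → 4858 → 2429 → 7288 → 3644 → 1822 → 911 → 2734 → 1367 → 4102 → 2051 → 6154 → 3077 → 9232 → 4616 → 2308 → 1154 → 577 → 1732 → 866 → 433 → 1300 → 650 → 325 → 976 → 488 → 244 → 122 → 61 → 184 → 92 → 46 → 23 → 70 → 35 → 106 → 53 → 160 → 80 → 40 → 20 → 10 → 5 → 16 → 8 → 4 → 2 → 1
Total steps = 121

121 steps


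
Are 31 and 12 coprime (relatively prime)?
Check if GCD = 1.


Euclidean algorithm:
31 = 2 * 12 + 7
12 = 1 * 7 + 5
7 = 1 * 5 + 2
5 = 2 * 2 + 1
2 = 2 * 1 + 0
GCD(31, 12) = 1

Yes, coprime (GCD = 1)


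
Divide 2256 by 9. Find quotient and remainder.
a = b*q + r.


2256 = 9 * 250 + 6
Check: 2250 + 6 = 2256

q = 250, r = 6


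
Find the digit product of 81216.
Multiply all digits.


8 × 1 × 2 × 1 × 6 = 96


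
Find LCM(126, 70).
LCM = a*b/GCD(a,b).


GCD(126, 70) = 14
LCM = 126*70/14 = 8820/14 = 630

LCM = 630


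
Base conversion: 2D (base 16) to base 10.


2D (base 16) = 45 (decimal)
45 (decimal) = 45 (base 10)


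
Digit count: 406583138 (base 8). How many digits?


406583138 in base 8 = 3016773542
Number of digits = 10

10 digits (base 8)


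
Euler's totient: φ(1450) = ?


1450 = 2 × 5^2 × 29
Prime factors: 2, 5, 29
φ(1450) = 1450 × (1-1/2) × (1-1/5) × (1-1/29)
= 1450 × 1/2 × 4/5 × 28/29 = 560

φ(1450) = 560


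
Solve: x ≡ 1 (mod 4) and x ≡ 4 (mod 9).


M = 4*9 = 36
M1 = M/4 = 9, M2 = M/9 = 4
M1^(-1) mod 4 = 1, M2^(-1) mod 9 = 7
x = 1*9*1 + 4*4*7 = 121
121 mod 36 = 13
Check: 13 mod 4 = 1 ✓, 13 mod 9 = 4 ✓

x ≡ 13 (mod 36)


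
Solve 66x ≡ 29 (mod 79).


GCD(66, 79) = 1, unique solution
a^(-1) mod 79 = 6
x = 6 * 29 mod 79 = 16

x ≡ 16 (mod 79)


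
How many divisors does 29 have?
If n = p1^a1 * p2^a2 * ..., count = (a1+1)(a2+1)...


29 = 29^1
d(29) = (1+1) = 2

2 divisors


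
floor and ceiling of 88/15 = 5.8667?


88/15 = 5.8667
floor = 5
ceil = 6

floor = 5, ceil = 6


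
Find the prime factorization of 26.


26 / 2 = 13
13 / 13 = 1
26 = 2 × 13


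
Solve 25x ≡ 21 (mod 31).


GCD(25, 31) = 1, unique solution
a^(-1) mod 31 = 5
x = 5 * 21 mod 31 = 12

x ≡ 12 (mod 31)


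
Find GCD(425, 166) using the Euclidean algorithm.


425 = 2 * 166 + 93
166 = 1 * 93 + 73
93 = 1 * 73 + 20
73 = 3 * 20 + 13
20 = 1 * 13 + 7
13 = 1 * 7 + 6
7 = 1 * 6 + 1
6 = 6 * 1 + 0
GCD = 1


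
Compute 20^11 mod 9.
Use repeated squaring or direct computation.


20^1 mod 9 = 2
20^2 mod 9 = 4
20^3 mod 9 = 8
20^4 mod 9 = 7
20^5 mod 9 = 5
20^6 mod 9 = 1
20^7 mod 9 = 2
20^8 mod 9 = 4
20^9 mod 9 = 8
20^10 mod 9 = 7
20^11 mod 9 = 5


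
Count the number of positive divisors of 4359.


4359 = 3^1 × 1453^1
d(4359) = (1+1) × (1+1) = 4

4 divisors


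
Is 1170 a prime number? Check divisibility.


1170 / 2 = 585 (exact division)
1170 is NOT prime.

No, 1170 is not prime


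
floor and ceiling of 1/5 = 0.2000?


1/5 = 0.2000
floor = 0
ceil = 1

floor = 0, ceil = 1


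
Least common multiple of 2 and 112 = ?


GCD(2, 112) = 2
LCM = 2*112/2 = 224/2 = 112

LCM = 112


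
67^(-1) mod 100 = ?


Use the extended Euclidean algorithm on (100, 67); each row r = 100*s + 67*t:
r=100, s=1, t=0
r=67, s=0, t=1
q=1: r=33, s=1, t=-1   [100*(1) + 67*(-1) = 33]
q=2: r=1, s=-2, t=3   [100*(-2) + 67*(3) = 1]
q=33: r=0, s=67, t=-100   [100*(67) + 67*(-100) = 0]
GCD = 1 with t = 3, so 67*(3) ≡ 1 (mod 100)
Inverse = 3 mod 100 = 3
Check: 67 * 3 = 201 ≡ 1 (mod 100)

67^(-1) ≡ 3 (mod 100)


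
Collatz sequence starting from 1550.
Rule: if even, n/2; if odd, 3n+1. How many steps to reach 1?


1550 → 775 → 2326 → 1163 → 3490 → 1745 → 5236 → 2618 → 1309 → 3928 → 1964 → 982 → 491 → 1474 → 737 → 2212 → 1106 → 553 → 1660 → 830 → 415 → 1246 → 623 → 1870 → 935 → 2806 → 1403 → 4210 → 2105 → 6316 → 3158 → 1579 → 4738 → 2369 → 7108 → 3554 → 1777 → 5332 → 2666 → 1333 → 4000 → 2000 → 1000 → 500 → 250 → 125 → 376 → 188 → 94 → 47 → 142 → 71 → 214 → 107 → 322 → 161 → 484 → 242 → 121 → 364 → 182 → 91 → 274 → 137 → 412 → 206 → 103 → 310 → 155 → 466 → 233 → 700 → 350 → 175 → 526 → 263 → 790 → 395 → 1186 → 593 → 1780 → 890 → 445 → 1336 → 668 → 334 → 167 → 502 → 251 → 754 → 377 → 1132 → 566 → 283 → 850 → 425 → 1276 → 638 → 319 → 958 → 479 → 1438 → 719 → 2158 → 1079 → 3238 → 1619 → 4858 → 2429 → 7288 → 3644 → 1822 → 911 → 2734 → 1367 → 4102 → 2051 → 6154 → 3077 → 9232 → 4616 → 2308 → 1154 → 577 → 1732 → 866 → 433 → 1300 → 650 → 325 → 976 → 488 → 244 → 122 → 61 → 184 → 92 → 46 → 23 → 70 → 35 → 106 → 53 → 160 → 80 → 40 → 20 → 10 → 5 → 16 → 8 → 4 → 2 → 1
Total steps = 153

153 steps


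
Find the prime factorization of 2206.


2206 / 2 = 1103
1103 / 1103 = 1
2206 = 2 × 1103


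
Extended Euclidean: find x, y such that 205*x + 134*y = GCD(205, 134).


Tabular extended Euclidean (each row: r = 205*s + 134*t):
r=205, s=1, t=0
r=134, s=0, t=1
q=1: r=71, s=1, t=-1   [205*(1) + 134*(-1) = 71]
q=1: r=63, s=-1, t=2   [205*(-1) + 134*(2) = 63]
q=1: r=8, s=2, t=-3   [205*(2) + 134*(-3) = 8]
q=7: r=7, s=-15, t=23   [205*(-15) + 134*(23) = 7]
q=1: r=1, s=17, t=-26   [205*(17) + 134*(-26) = 1]
q=7: r=0, s=-134, t=205   [205*(-134) + 134*(205) = 0]
GCD = 1; from the row with r=1: x=17, y=-26
Check: 205*(17) + 134*(-26) = 3485 - 3484 = 1

GCD = 1, x = 17, y = -26


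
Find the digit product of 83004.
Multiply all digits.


8 × 3 × 0 × 0 × 4 = 0


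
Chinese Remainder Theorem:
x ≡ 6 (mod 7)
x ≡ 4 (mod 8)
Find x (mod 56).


M = 7*8 = 56
M1 = M/7 = 8, M2 = M/8 = 7
M1^(-1) mod 7 = 1, M2^(-1) mod 8 = 7
x = 6*8*1 + 4*7*7 = 244
244 mod 56 = 20
Check: 20 mod 7 = 6 ✓, 20 mod 8 = 4 ✓

x ≡ 20 (mod 56)


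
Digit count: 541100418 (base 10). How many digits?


541100418 has 9 digits in base 10
floor(log10(541100418)) + 1 = floor(8.7333) + 1 = 9

9 digits (base 10)


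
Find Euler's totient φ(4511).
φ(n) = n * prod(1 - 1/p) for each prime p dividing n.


4511 = 13 × 347
Prime factors: 13, 347
φ(4511) = 4511 × (1-1/13) × (1-1/347)
= 4511 × 12/13 × 346/347 = 4152

φ(4511) = 4152


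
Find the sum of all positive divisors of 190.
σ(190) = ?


Divisors of 190: 1, 2, 5, 10, 19, 38, 95, 190
Sum = 1 + 2 + 5 + 10 + 19 + 38 + 95 + 190 = 360

σ(190) = 360


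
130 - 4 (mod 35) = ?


130 - 4 = 126
126 mod 35 = 21


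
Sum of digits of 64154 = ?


6 + 4 + 1 + 5 + 4 = 20


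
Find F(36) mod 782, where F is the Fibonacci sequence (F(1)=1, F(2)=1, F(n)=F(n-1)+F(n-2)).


F(k) mod 782 for k=1..36:
1, 1, 2, 3, 5, 8, 13, 21, 34, 55, 89, 144, 233, 377, 610, 205, 33, 238, 271, 509, 780, 507, 505, 230, 735, 183, 136, 319, 455, 774, 447, 439, 104, 543, 647, 408
F(36) mod 782 = 408


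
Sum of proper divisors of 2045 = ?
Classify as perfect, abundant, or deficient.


Proper divisors: 1, 5, 409
Sum = 1 + 5 + 409 = 415
415 < 2045 → deficient

s(2045) = 415 (deficient)


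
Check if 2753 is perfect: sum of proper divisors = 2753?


Proper divisors of 2753: 1
Sum = 1 = 1

No, 2753 is not perfect (1 ≠ 2753)


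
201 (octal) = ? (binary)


201 (base 8) = 129 (decimal)
129 (decimal) = 10000001 (base 2)


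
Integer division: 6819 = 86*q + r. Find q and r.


6819 = 86 * 79 + 25
Check: 6794 + 25 = 6819

q = 79, r = 25


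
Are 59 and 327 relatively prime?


Euclidean algorithm:
327 = 5 * 59 + 32
59 = 1 * 32 + 27
32 = 1 * 27 + 5
27 = 5 * 5 + 2
5 = 2 * 2 + 1
2 = 2 * 1 + 0
GCD(59, 327) = 1

Yes, coprime (GCD = 1)
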